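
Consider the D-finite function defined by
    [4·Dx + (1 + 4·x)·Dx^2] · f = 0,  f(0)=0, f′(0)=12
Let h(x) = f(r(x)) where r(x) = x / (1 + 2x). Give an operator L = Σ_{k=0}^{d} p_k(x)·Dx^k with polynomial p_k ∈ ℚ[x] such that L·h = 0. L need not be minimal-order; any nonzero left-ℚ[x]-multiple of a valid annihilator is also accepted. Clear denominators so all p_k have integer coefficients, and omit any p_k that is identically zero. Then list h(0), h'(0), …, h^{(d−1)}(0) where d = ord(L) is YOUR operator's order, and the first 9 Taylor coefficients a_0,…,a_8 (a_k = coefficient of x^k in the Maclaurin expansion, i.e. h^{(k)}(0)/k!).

L = (8 + 24·x)·Dx + (1 + 8·x + 12·x^2)·Dx^2  (order 2).
h: a_k = 0, 12, -48, 208, -960, 23232/5, -23296, 839424/7, -629760, …
ICs: h(0) = 0, h′(0) = 12.

f: a_k = 0, 12, -24, 64, -192, 3072/5, -2048, 49152/7, -24576, …
h₀=f(r): pull back L_f along r ⇒ L₀.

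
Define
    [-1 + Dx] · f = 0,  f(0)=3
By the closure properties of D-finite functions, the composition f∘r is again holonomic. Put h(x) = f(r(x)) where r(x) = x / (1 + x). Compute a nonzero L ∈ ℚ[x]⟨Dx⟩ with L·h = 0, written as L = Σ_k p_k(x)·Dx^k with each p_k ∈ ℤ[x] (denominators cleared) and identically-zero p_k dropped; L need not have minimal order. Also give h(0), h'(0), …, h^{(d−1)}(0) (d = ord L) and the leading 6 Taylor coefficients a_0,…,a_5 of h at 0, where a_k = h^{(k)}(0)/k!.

f: a_k = 3, 3, 3/2, 1/2, 1/8, 1/40, …
Change of var in L_f (x↦r) gives L₀.
L = -1 + (1 + 2·x + x^2)·Dx  (order 1).
h: a_k = 3, 3, -3/2, 1/2, 1/8, -19/40, …
ICs: h(0) = 3.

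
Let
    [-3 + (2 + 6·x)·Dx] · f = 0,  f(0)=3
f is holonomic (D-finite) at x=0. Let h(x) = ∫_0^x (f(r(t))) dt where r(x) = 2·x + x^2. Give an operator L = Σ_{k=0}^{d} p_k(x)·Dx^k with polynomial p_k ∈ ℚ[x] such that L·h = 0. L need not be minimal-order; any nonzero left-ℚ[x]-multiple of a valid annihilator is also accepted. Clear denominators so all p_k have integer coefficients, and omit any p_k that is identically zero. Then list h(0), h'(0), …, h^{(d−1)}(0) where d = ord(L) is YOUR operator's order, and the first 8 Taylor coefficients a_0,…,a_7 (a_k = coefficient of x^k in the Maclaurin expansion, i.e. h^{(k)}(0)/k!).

L = (-3 - 3·x)·Dx + (1 + 6·x + 3·x^2)·Dx^2  (order 2).
h: a_k = 0, 3, 9/2, -3, 27/4, -189/10, 243/4, -2997/14, …
ICs: h(0) = 0, h′(0) = 3.

f: a_k = 3, 9/2, -27/8, 81/16, -1215/128, 5103/256, -45927/1024, 216513/2048, …
h₀=f(r): pull back L_f along r ⇒ L₀.
Integrate: L := L₀·Dx.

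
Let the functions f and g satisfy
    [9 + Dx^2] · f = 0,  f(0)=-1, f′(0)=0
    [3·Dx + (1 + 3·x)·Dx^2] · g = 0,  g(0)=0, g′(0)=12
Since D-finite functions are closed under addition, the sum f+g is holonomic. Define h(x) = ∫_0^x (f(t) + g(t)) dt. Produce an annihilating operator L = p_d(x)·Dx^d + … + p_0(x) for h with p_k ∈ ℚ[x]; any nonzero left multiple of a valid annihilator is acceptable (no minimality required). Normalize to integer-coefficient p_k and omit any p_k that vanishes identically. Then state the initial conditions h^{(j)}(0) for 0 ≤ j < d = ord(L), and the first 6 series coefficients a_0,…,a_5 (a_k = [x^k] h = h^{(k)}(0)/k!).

f: a_k = -1, 0, 9/2, 0, -27/8, 0, …
g: a_k = 0, 12, -18, 36, -81, 972/5, …
Weyl lclm of L_f,L_g ⇒ L₀ (ord ≤ 4).
h=∫₀ˣh₀: take L = L₀·Dx.
L = (63 + 54·x + 81·x^2)·Dx^2 + (9 + 45·x + 81·x^2 + 81·x^3)·Dx^3 + (7 + 6·x + 9·x^2)·Dx^4 + (1 + 5·x + 9·x^2 + 9·x^3)·Dx^5  (order 5).
h: a_k = 0, -1, 6, -9/2, 9, -135/8, …
ICs: h(0) = 0, h′(0) = -1, h′′(0) = 12, h′′′(0) = -27, h′′′′(0) = 216.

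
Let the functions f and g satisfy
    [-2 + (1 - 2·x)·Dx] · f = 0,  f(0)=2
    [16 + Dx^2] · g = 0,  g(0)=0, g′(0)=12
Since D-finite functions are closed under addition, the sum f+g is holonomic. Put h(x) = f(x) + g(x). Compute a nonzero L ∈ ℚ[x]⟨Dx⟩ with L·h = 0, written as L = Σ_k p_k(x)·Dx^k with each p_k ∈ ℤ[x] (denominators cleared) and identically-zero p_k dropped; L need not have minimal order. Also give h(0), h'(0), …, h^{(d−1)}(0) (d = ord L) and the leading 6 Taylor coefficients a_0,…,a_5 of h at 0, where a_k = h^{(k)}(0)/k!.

f: a_k = 2, 4, 8, 16, 32, 64, …
g: a_k = 0, 12, 0, -32, 0, 128/5, …
h₀=f+g: left-lcm gives L₀, ord ≤ 3.
L = (160 - 256·x + 256·x^2) + (-48 + 224·x - 384·x^2 + 256·x^3)·Dx + (10 - 16·x + 16·x^2)·Dx^2 + (-3 + 14·x - 24·x^2 + 16·x^3)·Dx^3  (order 3).
h: a_k = 2, 16, 8, -16, 32, 448/5, …
ICs: h(0) = 2, h′(0) = 16, h′′(0) = 16.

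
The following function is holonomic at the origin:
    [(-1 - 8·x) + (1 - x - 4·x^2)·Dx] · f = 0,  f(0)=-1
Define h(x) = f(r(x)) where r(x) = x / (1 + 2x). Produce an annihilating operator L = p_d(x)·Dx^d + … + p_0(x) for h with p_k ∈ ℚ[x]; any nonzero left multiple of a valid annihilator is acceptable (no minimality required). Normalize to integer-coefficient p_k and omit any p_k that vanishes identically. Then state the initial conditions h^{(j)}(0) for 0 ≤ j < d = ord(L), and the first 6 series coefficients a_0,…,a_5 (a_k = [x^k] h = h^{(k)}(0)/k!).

f: a_k = -1, -1, -5, -9, -29, -65, …
Substitute x→r, Dx→(1/r')Dx; clear ⇒ L₀.
L = (1 + 10·x) + (-1 - 5·x - 4·x^2 + 4·x^3)·Dx  (order 1).
h: a_k = -1, -1, -3, 7, -27, 95, …
ICs: h(0) = -1.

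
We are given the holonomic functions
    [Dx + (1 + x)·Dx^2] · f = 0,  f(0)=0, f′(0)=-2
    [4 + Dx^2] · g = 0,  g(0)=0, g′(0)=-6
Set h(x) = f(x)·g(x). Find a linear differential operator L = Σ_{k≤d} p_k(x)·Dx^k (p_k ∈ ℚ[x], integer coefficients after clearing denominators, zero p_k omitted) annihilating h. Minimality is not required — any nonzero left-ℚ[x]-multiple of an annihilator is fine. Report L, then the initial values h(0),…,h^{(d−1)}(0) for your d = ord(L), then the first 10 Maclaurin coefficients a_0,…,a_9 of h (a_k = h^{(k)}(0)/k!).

L = (168 + 864·x + 1456·x^2 + 1024·x^3 + 256·x^4) + (112 + 368·x + 384·x^2 + 128·x^3)·Dx + (102 + 464·x + 744·x^2 + 512·x^3 + 128·x^4)·Dx^2 + (28 + 92·x + 96·x^2 + 32·x^3)·Dx^3 + (15 + 62·x + 95·x^2 + 64·x^3 + 16·x^4)·Dx^4  (order 4).
h: a_k = 0, 0, 12, -6, -4, 1, 4/3, -4/5, 52/105, -103/210, …
ICs: h(0) = 0, h′(0) = 0, h′′(0) = 24, h′′′(0) = -36.

f: a_k = 0, -2, 1, -2/3, 1/2, -2/5, 1/3, -2/7, 1/4, -2/9, …
g: a_k = 0, -6, 0, 4, 0, -4/5, 0, 8/105, 0, -4/945, …
Sym-product of L_f,L_g gives L₀ (≤ ord 4).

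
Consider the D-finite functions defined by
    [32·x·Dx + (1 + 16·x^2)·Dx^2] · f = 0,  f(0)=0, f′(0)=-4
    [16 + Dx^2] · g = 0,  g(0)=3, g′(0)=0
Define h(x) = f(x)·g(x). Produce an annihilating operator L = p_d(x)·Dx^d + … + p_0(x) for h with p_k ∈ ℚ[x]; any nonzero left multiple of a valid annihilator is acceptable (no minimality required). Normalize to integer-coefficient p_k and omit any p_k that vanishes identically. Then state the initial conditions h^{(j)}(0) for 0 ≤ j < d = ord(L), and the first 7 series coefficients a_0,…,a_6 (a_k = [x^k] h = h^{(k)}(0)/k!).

L = (1280 + 53248·x^2 + 360448·x^4 + 2097152·x^6 + 8388608·x^8) + (1536·x + 40960·x^3 + 393216·x^5 + 2097152·x^7)·Dx + (96 + 4096·x^2 + 36864·x^4 + 262144·x^6 + 1048576·x^8)·Dx^2 + (96·x + 2560·x^3 + 24576·x^5 + 131072·x^7)·Dx^3 + (1 + 48·x^2 + 896·x^4 + 8192·x^6 + 32768·x^8)·Dx^4  (order 4).
h: a_k = 0, -12, 0, 160, 0, -6272/5, 0, …
ICs: h(0) = 0, h′(0) = -12, h′′(0) = 0, h′′′(0) = 960.

f: a_k = 0, -4, 0, 64/3, 0, -1024/5, 0, …
g: a_k = 3, 0, -24, 0, 32, 0, -256/15, …
f·g: L₀ = L_f ⊗_s L_g, ord ≤ 2·2.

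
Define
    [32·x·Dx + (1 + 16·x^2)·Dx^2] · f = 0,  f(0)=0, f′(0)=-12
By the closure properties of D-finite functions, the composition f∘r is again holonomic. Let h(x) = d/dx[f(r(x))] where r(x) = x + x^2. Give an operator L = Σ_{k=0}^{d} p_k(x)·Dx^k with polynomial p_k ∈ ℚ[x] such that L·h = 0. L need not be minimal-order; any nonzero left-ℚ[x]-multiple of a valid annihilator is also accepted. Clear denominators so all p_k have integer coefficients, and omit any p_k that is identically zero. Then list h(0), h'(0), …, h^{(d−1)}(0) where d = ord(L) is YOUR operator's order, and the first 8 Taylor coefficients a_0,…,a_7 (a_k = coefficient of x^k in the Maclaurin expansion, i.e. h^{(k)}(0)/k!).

f: a_k = 0, -12, 0, 64, 0, -3072/5, 0, 49152/7, …
f∘r: x↦r, Dx↦Dx/r' in L_f ⇒ L₀.
Derive L from L₀ (diff closure).
L = (-2 + 32·x + 128·x^2 + 192·x^3 + 96·x^4) + (1 + 2·x + 16·x^2 + 64·x^3 + 80·x^4 + 32·x^5)·Dx  (order 1).
h: a_k = -12, -24, 192, 768, -2112, -18048, 6144, 344064, …
ICs: h(0) = -12.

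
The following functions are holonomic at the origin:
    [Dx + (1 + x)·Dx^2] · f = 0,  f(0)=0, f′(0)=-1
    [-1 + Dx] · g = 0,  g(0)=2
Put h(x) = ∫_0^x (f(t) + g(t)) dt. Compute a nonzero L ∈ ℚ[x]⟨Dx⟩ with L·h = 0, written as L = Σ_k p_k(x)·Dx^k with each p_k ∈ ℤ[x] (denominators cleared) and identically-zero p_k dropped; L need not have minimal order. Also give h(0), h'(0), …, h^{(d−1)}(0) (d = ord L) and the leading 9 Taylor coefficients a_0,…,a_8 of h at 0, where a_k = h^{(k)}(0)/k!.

L = (-3 - x)·Dx^2 + (1 - 2·x - x^2)·Dx^3 + (2 + 3·x + x^2)·Dx^4  (order 4).
h: a_k = 0, 2, 1/2, 1/2, 0, 1/15, -11/360, 61/2520, -359/20160, …
ICs: h(0) = 0, h′(0) = 2, h′′(0) = 1, h′′′(0) = 3.

f: a_k = 0, -1, 1/2, -1/3, 1/4, -1/5, 1/6, -1/7, 1/8, …
g: a_k = 2, 2, 1, 1/3, 1/12, 1/60, 1/360, 1/2520, 1/20160, …
Sum ⇒ L₀ = lclm(L_f,L_g) in ℚ(x)⟨Dx⟩.
∫: right-multiply L₀ by Dx.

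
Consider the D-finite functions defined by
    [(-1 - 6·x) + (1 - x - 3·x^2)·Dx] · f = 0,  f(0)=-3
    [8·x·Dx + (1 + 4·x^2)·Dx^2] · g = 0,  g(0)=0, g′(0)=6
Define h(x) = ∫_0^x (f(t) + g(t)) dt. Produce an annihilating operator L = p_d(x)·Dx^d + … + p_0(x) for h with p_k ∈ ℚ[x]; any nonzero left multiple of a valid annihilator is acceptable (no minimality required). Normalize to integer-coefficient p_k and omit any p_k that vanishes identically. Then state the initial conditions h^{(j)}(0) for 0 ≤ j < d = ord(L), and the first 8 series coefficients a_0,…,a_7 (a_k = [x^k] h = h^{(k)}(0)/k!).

f: a_k = -3, -3, -12, -21, -57, -120, -291, -651, …
g: a_k = 0, 6, 0, -8, 0, 96/5, 0, -384/7, …
Weyl lclm of L_f,L_g ⇒ L₀ (ord ≤ 3).
Integrate: L := L₀·Dx.
L = (-32 + 128·x + 1488·x^2 + 2880·x^3 + 8424·x^4 + 2592·x^6)·Dx^2 + (25 + 160·x + 214·x^2 + 1188·x^3 + 2628·x^4 + 6264·x^5 + 432·x^6 + 2592·x^7)·Dx^3 + (-4 - 9·x - 54·x^2 + 66·x^3 + x^4 + 444·x^5 + 720·x^6 + 144·x^7 + 432·x^8)·Dx^4  (order 4).
h: a_k = 0, -3, 3/2, -4, -29/4, -57/5, -84/5, -291/7, …
ICs: h(0) = 0, h′(0) = -3, h′′(0) = 3, h′′′(0) = -24.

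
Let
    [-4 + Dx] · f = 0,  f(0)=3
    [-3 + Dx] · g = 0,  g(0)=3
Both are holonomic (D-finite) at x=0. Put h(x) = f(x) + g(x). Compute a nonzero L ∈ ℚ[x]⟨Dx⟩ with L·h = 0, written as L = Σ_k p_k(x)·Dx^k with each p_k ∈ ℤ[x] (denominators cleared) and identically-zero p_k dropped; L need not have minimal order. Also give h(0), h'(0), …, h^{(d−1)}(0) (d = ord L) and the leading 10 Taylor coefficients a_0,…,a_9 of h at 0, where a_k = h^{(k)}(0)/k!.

f: a_k = 3, 12, 24, 32, 32, 128/5, 256/15, 1024/105, 512/105, 2048/945, …
g: a_k = 3, 9, 27/2, 27/2, 81/8, 243/40, 243/80, 729/560, 2187/4480, 729/4480, …
Weyl lclm of L_f,L_g ⇒ L₀ (ord ≤ 2).
L = 12 - 7·Dx + Dx^2  (order 2).
h: a_k = 6, 21, 75/2, 91/2, 337/8, 1267/40, 965/48, 2653/240, 72097/13440, 40261/17280, …
ICs: h(0) = 6, h′(0) = 21.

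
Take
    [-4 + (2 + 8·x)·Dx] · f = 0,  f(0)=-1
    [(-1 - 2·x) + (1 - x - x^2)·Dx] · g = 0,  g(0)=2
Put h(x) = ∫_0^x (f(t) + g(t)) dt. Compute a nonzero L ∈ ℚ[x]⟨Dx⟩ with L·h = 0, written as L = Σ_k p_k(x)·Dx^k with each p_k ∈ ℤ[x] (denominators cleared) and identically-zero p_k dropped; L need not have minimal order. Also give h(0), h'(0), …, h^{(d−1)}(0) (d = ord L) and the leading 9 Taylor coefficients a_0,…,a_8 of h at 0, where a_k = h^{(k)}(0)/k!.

L = (12 + 48·x + 48·x^2 + 40·x^3)·Dx + (-8 - 30·x - 114·x^2 - 152·x^3 - 100·x^4)·Dx^2 + (-1 + 5·x + 39·x^2 - 6·x^3 - 82·x^4 - 40·x^5)·Dx^3  (order 3).
h: a_k = 0, 1, 0, 2, 1/2, 4, -2, 110/7, -111/4, …
ICs: h(0) = 0, h′(0) = 1, h′′(0) = 0.

f: a_k = -1, -2, 2, -4, 10, -28, 84, -264, 858, …
g: a_k = 2, 2, 4, 6, 10, 16, 26, 42, 68, …
h₀=f+g: left-lcm gives L₀, ord ≤ 2.
h=∫h₀ ⇒ L = L₀·Dx.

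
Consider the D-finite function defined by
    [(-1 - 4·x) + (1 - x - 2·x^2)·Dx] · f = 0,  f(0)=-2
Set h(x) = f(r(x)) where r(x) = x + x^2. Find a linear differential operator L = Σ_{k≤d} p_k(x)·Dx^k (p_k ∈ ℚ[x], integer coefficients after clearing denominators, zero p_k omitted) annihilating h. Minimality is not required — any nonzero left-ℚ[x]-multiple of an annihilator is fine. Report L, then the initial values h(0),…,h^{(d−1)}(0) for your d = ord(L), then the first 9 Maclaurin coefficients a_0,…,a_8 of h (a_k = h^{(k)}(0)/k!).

f: a_k = -2, -2, -6, -10, -22, -42, -86, -170, -342, …
f∘r: x↦r, Dx↦Dx/r' in L_f ⇒ L₀.
L = (1 + 6·x + 12·x^2 + 8·x^3) + (-1 + x + 3·x^2 + 4·x^3 + 2·x^4)·Dx  (order 1).
h: a_k = -2, -2, -8, -22, -58, -160, -438, -1194, -3264, …
ICs: h(0) = -2.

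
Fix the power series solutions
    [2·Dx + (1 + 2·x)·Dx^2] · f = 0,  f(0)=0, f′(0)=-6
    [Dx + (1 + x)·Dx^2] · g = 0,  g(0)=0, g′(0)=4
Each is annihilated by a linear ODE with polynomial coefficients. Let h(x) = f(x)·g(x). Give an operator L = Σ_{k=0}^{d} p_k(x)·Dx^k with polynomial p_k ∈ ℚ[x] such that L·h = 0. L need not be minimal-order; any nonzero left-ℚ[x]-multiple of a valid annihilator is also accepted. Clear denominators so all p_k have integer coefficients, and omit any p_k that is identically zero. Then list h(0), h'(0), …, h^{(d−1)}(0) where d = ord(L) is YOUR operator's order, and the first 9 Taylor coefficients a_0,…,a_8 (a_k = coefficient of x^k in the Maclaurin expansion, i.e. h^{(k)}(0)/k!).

f: a_k = 0, -6, 6, -8, 12, -96/5, 32, -384/7, 96, …
g: a_k = 0, 4, -2, 4/3, -1, 4/5, -2/3, 4/7, -1/2, …
f·g: L₀ = L_f ⊗_s L_g, ord ≤ 2·2.
L = (20 + 48·x + 32·x^2)·Dx + (66 + 268·x + 360·x^2 + 160·x^3)·Dx^2 + (32 + 180·x + 372·x^2 + 336·x^3 + 112·x^4)·Dx^3 + (3 + 22·x + 63·x^2 + 88·x^3 + 60·x^4 + 16·x^5)·Dx^4  (order 4).
h: a_k = 0, 0, -24, 36, -52, 78, -1834/15, 996/5, -2344/7, …
ICs: h(0) = 0, h′(0) = 0, h′′(0) = -48, h′′′(0) = 216.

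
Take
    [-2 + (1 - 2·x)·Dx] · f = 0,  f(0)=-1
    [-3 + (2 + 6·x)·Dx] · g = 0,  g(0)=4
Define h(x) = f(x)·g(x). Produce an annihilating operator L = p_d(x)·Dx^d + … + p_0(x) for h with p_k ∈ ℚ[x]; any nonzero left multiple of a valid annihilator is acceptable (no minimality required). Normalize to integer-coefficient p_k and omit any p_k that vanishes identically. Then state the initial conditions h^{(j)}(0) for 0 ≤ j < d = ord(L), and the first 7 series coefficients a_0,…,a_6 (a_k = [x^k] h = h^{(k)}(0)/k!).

L = (7 + 6·x) + (-2 - 2·x + 12·x^2)·Dx  (order 1).
h: a_k = -4, -14, -47/2, -215/4, -3035/32, -13841/64, -95419/256, …
ICs: h(0) = -4.

f: a_k = -1, -2, -4, -8, -16, -32, -64, …
g: a_k = 4, 6, -9/2, 27/4, -405/32, 1701/64, -15309/256, …
f·g: L₀ = L_f ⊗_s L_g, ord ≤ 1·1.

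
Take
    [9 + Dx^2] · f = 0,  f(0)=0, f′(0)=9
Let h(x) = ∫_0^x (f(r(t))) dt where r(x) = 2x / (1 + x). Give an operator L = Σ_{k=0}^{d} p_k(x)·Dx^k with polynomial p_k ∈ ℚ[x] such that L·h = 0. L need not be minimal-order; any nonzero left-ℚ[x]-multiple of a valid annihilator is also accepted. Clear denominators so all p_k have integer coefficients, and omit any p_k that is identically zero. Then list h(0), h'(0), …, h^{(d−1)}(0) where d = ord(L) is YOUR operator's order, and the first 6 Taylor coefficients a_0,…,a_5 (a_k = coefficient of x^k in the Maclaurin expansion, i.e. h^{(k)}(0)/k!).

f: a_k = 0, 9, 0, -27/2, 0, 243/40, …
L₀ from L_f via x↦r, Dx↦r'^{-1}Dx.
h=∫h₀ ⇒ L = L₀·Dx.
L = 36·Dx + (2 + 6·x + 6·x^2 + 2·x^3)·Dx^2 + (1 + 4·x + 6·x^2 + 4·x^3 + x^4)·Dx^3  (order 3).
h: a_k = 0, 0, 9, -6, -45/2, 306/5, …
ICs: h(0) = 0, h′(0) = 0, h′′(0) = 18.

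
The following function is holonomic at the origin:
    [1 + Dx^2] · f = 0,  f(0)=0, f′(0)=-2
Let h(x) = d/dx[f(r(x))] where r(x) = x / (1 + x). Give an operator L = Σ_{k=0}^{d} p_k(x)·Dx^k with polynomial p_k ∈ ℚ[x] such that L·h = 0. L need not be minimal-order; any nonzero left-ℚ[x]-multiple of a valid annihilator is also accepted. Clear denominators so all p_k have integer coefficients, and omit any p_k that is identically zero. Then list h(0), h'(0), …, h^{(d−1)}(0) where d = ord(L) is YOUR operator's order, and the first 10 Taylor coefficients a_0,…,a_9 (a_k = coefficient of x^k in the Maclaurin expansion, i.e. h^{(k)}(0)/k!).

L = (7 + 12·x + 6·x^2) + (6 + 18·x + 18·x^2 + 6·x^3)·Dx + (1 + 4·x + 6·x^2 + 4·x^3 + x^4)·Dx^2  (order 2).
h: a_k = -2, 4, -5, 4, -1/12, -15/2, 6931/360, -1591/45, 224179/4032, -159935/2016, …
ICs: h(0) = -2, h′(0) = 4.

f: a_k = 0, -2, 0, 1/3, 0, -1/60, 0, 1/2520, 0, -1/181440, …
L₀ from L_f via x↦r, Dx↦r'^{-1}Dx.
Differentiate: ansatz ord ≤ ord L₀ ⇒ L.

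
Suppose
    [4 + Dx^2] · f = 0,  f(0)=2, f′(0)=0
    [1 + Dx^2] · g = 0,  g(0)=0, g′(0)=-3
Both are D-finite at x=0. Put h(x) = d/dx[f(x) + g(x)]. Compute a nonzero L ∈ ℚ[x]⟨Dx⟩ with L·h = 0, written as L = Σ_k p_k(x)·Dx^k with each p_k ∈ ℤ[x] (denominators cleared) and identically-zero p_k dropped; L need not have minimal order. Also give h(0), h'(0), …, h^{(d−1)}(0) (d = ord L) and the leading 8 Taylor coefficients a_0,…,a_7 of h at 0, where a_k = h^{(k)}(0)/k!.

L = 4 + 5·Dx^2 + Dx^4  (order 4).
h: a_k = -3, -8, 3/2, 16/3, -1/8, -16/15, 1/240, 32/315, …
ICs: h(0) = -3, h′(0) = -8, h′′(0) = 3, h′′′(0) = 32.

f: a_k = 2, 0, -4, 0, 4/3, 0, -8/45, 0, …
g: a_k = 0, -3, 0, 1/2, 0, -1/40, 0, 1/1680, …
Weyl lclm of L_f,L_g ⇒ L₀ (ord ≤ 4).
h=h₀': d/dx-closure on L₀ ⇒ L.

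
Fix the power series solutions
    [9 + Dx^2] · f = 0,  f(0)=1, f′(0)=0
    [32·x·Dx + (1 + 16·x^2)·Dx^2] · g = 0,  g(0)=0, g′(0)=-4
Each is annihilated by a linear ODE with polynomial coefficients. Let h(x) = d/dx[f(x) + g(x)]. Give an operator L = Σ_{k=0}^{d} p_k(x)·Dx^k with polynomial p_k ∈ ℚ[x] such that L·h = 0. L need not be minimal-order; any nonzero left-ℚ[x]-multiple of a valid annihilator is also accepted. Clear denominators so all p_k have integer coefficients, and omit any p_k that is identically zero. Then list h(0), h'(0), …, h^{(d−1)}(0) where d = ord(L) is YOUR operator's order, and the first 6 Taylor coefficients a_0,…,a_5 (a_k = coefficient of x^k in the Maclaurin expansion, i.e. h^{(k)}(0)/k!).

L = (-52704·x + 967680·x^3 + 663552·x^5) + (-207 + 13104·x^2 + 283392·x^4 + 331776·x^6)·Dx + (-5856·x + 107520·x^3 + 73728·x^5)·Dx^2 + (-23 + 1456·x^2 + 31488·x^4 + 36864·x^6)·Dx^3  (order 3).
h: a_k = -4, -9, 64, 27/2, -1024, -243/40, …
ICs: h(0) = -4, h′(0) = -9, h′′(0) = 128.

f: a_k = 1, 0, -9/2, 0, 27/8, 0, …
g: a_k = 0, -4, 0, 64/3, 0, -1024/5, …
h₀=f+g: left-lcm gives L₀, ord ≤ 4.
h=h₀': d/dx-closure on L₀ ⇒ L.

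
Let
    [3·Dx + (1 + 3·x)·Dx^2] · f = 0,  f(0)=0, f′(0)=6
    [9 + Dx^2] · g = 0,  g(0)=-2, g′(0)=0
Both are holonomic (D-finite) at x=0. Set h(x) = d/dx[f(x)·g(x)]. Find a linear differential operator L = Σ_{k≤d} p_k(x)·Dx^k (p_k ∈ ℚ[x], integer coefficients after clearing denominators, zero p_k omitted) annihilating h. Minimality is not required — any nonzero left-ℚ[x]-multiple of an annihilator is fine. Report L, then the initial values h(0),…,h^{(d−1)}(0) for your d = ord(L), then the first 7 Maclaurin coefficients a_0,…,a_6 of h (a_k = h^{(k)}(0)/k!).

f: a_k = 0, 6, -9, 18, -81/2, 486/5, -243, …
g: a_k = -2, 0, 9, 0, -27/4, 0, 81/40, …
Product ⇒ symmetric product L₀, ord ≤ 4.
h₀' ⇒ L via d/dx closure of L₀.
L = (-675 - 3564·x - 10206·x^2 + 8748·x^3 + 94041·x^4 + 157464·x^5 + 78732·x^6) + (-216 - 864·x + 1620·x^2 + 14580·x^3 + 29160·x^4 + 17496·x^5)·Dx + (-84 - 396·x - 378·x^2 + 5832·x^3 + 23814·x^4 + 34992·x^5 + 17496·x^6)·Dx^2 + (-24 - 96·x + 180·x^2 + 1620·x^3 + 3240·x^4 + 1944·x^5)·Dx^3 + (-1 + 84·x^2 + 540·x^3 + 1485·x^4 + 1944·x^5 + 972·x^6)·Dx^4  (order 4).
h: a_k = -12, 36, 54, 0, -729/2, 2187/2, -67797/20, …
ICs: h(0) = -12, h′(0) = 36, h′′(0) = 108, h′′′(0) = 0.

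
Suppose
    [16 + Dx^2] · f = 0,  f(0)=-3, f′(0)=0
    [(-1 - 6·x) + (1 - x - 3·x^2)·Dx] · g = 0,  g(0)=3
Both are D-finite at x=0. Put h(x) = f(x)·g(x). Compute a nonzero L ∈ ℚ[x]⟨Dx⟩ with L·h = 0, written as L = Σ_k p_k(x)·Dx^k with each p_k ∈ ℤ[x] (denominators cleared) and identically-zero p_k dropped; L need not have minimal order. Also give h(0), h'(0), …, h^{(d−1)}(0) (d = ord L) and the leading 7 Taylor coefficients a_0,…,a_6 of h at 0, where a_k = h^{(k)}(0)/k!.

L = (-10 + 16·x + 48·x^2) + (2 + 12·x)·Dx + (-1 + x + 3·x^2)·Dx^2  (order 2).
h: a_k = -9, -9, 36, 9, 21, 48, 811/5, …
ICs: h(0) = -9, h′(0) = -9.

f: a_k = -3, 0, 24, 0, -32, 0, 256/15, …
g: a_k = 3, 3, 12, 21, 57, 120, 291, …
Sym-product of L_f,L_g gives L₀ (≤ ord 2).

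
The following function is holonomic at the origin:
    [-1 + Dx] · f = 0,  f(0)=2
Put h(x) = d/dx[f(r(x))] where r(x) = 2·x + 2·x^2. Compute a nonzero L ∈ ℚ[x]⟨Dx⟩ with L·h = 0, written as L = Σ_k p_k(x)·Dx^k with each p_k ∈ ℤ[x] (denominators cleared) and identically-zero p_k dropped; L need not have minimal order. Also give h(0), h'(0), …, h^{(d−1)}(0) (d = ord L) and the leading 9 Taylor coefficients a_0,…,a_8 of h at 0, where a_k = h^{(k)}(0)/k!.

L = (4 + 8·x + 8·x^2) + (-1 - 2·x)·Dx  (order 1).
h: a_k = 4, 16, 32, 160/3, 208/3, 1216/15, 3712/45, 24448/315, 4192/63, …
ICs: h(0) = 4.

f: a_k = 2, 2, 1, 1/3, 1/12, 1/60, 1/360, 1/2520, 1/20160, …
L₀ from L_f via x↦r, Dx↦r'^{-1}Dx.
h₀' ⇒ L via d/dx closure of L₀.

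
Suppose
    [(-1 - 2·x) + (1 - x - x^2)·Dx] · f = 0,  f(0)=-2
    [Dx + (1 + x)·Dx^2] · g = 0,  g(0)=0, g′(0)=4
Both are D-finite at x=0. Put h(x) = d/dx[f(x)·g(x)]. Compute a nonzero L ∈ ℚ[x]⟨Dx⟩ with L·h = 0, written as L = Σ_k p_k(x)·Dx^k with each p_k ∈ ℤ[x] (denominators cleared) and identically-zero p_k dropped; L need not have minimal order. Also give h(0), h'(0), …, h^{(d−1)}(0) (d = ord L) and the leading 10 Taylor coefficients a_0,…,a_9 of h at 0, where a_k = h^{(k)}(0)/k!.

L = (26 + 54·x + 36·x^2) + (7 + 37·x + 60·x^2 + 28·x^3)·Dx + (-3 - 4·x + 6·x^2 + 11·x^3 + 4·x^4)·Dx^2  (order 2).
h: a_k = -8, -8, -44, -200/3, -494/3, -1448/5, -2882/5, -108872/105, -13409/7, -215240/63, …
ICs: h(0) = -8, h′(0) = -8.

f: a_k = -2, -2, -4, -6, -10, -16, -26, -42, -68, -110, …
g: a_k = 0, 4, -2, 4/3, -1, 4/5, -2/3, 4/7, -1/2, 4/9, …
L₀ := L_f ⊗_s L_g (sym. prod.), ord ≤ 2.
Derive L from L₀ (diff closure).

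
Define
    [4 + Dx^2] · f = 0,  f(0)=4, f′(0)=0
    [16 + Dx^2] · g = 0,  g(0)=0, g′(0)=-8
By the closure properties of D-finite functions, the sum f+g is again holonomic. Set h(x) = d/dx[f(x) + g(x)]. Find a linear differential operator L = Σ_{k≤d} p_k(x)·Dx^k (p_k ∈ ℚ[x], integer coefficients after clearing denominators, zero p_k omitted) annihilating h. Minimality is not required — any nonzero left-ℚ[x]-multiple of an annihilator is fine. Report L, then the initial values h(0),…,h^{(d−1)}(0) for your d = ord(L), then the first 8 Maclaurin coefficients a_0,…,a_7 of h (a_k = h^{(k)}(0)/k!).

L = 64 + 20·Dx^2 + Dx^4  (order 4).
h: a_k = -8, -16, 64, 32/3, -256/3, -32/15, 2048/45, 64/315, …
ICs: h(0) = -8, h′(0) = -16, h′′(0) = 128, h′′′(0) = 64.

f: a_k = 4, 0, -8, 0, 8/3, 0, -16/45, 0, …
g: a_k = 0, -8, 0, 64/3, 0, -256/15, 0, 2048/315, …
h₀=f+g: left-lcm gives L₀, ord ≤ 4.
Differentiate: ansatz ord ≤ ord L₀ ⇒ L.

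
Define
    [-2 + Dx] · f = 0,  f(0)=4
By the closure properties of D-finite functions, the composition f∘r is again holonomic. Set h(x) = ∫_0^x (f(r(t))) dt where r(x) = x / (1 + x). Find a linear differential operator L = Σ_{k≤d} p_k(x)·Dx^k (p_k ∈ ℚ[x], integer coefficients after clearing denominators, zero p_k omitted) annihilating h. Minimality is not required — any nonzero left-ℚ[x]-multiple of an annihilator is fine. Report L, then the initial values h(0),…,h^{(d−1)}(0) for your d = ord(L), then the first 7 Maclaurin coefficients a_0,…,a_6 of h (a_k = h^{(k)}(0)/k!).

L = -2·Dx + (1 + 2·x + x^2)·Dx^2  (order 2).
h: a_k = 0, 4, 4, 0, -2/3, 8/15, -4/15, …
ICs: h(0) = 0, h′(0) = 4.

f: a_k = 4, 8, 8, 16/3, 8/3, 16/15, 16/45, …
Substitute x→r, Dx→(1/r')Dx; clear ⇒ L₀.
Integrate: L := L₀·Dx.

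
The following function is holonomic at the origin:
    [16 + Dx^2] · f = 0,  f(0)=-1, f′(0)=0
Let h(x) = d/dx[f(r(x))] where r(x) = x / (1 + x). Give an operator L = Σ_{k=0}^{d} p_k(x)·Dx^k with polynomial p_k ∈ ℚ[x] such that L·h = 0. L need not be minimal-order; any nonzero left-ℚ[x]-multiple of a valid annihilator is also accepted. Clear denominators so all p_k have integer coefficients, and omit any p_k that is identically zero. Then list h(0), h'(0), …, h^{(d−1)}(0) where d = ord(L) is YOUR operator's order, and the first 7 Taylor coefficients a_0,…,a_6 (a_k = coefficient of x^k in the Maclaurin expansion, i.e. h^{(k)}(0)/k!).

L = (22 + 12·x + 6·x^2) + (6 + 18·x + 18·x^2 + 6·x^3)·Dx + (1 + 4·x + 6·x^2 + 4·x^3 + x^4)·Dx^2  (order 2).
h: a_k = 0, 16, -48, 160/3, 160/3, -5488/15, 4592/5, …
ICs: h(0) = 0, h′(0) = 16.

f: a_k = -1, 0, 8, 0, -32/3, 0, 256/45, …
f∘r: x↦r, Dx↦Dx/r' in L_f ⇒ L₀.
h=h₀': d/dx-closure on L₀ ⇒ L.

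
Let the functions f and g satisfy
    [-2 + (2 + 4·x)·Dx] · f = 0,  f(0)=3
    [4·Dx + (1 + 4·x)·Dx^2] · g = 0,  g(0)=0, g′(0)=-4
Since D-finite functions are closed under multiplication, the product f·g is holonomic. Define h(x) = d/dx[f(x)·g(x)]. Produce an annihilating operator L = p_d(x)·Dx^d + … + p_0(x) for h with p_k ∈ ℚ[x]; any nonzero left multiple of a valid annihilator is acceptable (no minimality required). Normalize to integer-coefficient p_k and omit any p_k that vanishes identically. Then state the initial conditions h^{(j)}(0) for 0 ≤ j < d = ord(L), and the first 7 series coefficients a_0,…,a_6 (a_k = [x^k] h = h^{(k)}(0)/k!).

L = (-11 - 8·x + 16·x^2) + (-14 - 36·x + 48·x^2 + 128·x^3)·Dx + (-1 - 4·x + 12·x^2 + 64·x^3 + 64·x^4)·Dx^2  (order 2).
h: a_k = -12, 24, -102, 440, -3709/2, 38403/5, -629127/20, …
ICs: h(0) = -12, h′(0) = 24.

f: a_k = 3, 3, -3/2, 3/2, -15/8, 21/8, -63/16, …
g: a_k = 0, -4, 8, -64/3, 64, -1024/5, 2048/3, …
L₀ := L_f ⊗_s L_g (sym. prod.), ord ≤ 2.
h₀' ⇒ L via d/dx closure of L₀.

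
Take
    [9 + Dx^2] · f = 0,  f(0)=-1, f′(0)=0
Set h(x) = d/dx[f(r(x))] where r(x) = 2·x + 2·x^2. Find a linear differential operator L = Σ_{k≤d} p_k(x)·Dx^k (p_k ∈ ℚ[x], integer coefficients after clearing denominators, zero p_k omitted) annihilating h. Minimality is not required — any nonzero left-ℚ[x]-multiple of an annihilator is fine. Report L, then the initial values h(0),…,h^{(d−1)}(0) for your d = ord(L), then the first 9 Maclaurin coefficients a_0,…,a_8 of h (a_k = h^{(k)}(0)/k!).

L = (48 + 288·x + 864·x^2 + 1152·x^3 + 576·x^4) + (-6 - 12·x)·Dx + (1 + 4·x + 4·x^2)·Dx^2  (order 2).
h: a_k = 0, 36, 108, -144, -1080, -7776/5, 6048/5, 245376/35, 303264/35, …
ICs: h(0) = 0, h′(0) = 36.

f: a_k = -1, 0, 9/2, 0, -27/8, 0, 81/80, 0, -729/4480, …
h₀=f(r): pull back L_f along r ⇒ L₀.
Derive L from L₀ (diff closure).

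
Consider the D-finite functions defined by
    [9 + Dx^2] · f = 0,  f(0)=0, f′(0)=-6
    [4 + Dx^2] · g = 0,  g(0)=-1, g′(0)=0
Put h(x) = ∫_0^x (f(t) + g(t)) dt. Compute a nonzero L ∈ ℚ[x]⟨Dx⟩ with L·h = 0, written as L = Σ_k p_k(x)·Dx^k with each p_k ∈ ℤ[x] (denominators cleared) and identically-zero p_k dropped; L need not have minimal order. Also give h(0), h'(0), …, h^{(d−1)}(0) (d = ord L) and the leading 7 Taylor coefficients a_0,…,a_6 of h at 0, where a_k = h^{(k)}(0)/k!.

L = 36·Dx + 13·Dx^3 + Dx^5  (order 5).
h: a_k = 0, -1, -3, 2/3, 9/4, -2/15, -27/40, …
ICs: h(0) = 0, h′(0) = -1, h′′(0) = -6, h′′′(0) = 4, h′′′′(0) = 54.

f: a_k = 0, -6, 0, 9, 0, -81/20, 0, …
g: a_k = -1, 0, 2, 0, -2/3, 0, 4/45, …
h₀=f+g: left-lcm gives L₀, ord ≤ 4.
h=∫₀ˣh₀: take L = L₀·Dx.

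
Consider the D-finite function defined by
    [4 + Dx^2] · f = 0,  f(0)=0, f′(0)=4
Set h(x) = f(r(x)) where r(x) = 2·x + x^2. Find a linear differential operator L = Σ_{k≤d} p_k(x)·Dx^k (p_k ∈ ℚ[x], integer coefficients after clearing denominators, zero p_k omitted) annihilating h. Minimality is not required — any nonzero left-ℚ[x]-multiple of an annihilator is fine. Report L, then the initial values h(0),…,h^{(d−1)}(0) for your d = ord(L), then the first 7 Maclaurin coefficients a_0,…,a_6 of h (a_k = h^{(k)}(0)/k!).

f: a_k = 0, 4, 0, -8/3, 0, 8/15, 0, …
Substitute x→r, Dx→(1/r')Dx; clear ⇒ L₀.
L = (16 + 48·x + 48·x^2 + 16·x^3) - Dx + (1 + x)·Dx^2  (order 2).
h: a_k = 0, 8, 4, -64/3, -32, 16/15, 40, …
ICs: h(0) = 0, h′(0) = 8.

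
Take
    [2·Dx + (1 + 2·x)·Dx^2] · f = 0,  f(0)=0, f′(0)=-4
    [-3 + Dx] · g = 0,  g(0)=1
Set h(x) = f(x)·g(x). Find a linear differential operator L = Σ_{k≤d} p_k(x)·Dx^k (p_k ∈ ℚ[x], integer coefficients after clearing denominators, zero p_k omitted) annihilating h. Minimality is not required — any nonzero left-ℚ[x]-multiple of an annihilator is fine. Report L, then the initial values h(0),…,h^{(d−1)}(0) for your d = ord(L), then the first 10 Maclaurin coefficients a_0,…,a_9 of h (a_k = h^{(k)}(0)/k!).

f: a_k = 0, -4, 4, -16/3, 8, -64/5, 64/3, -256/7, 64, -1024/9, …
g: a_k = 1, 3, 9/2, 9/2, 27/8, 81/40, 81/80, 243/560, 729/4480, 243/4480, …
Product ⇒ symmetric product L₀, ord ≤ 2.
L = (3 + 18·x) + (-4 - 12·x)·Dx + (1 + 2·x)·Dx^2  (order 2).
h: a_k = 0, -4, -8, -34/3, -8, -83/10, 1/3, -1137/140, 56/5, -218377/10080, …
ICs: h(0) = 0, h′(0) = -4.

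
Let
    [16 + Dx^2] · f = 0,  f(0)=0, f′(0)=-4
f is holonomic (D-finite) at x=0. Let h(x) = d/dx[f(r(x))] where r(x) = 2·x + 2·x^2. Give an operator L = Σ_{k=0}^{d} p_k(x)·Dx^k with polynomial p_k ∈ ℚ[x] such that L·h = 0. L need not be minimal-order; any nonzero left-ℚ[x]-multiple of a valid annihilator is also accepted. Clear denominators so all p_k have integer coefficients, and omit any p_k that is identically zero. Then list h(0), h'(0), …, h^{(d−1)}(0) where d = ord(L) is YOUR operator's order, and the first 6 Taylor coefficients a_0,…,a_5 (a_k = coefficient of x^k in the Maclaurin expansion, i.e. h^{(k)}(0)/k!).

L = (76 + 512·x + 1536·x^2 + 2048·x^3 + 1024·x^4) + (-6 - 12·x)·Dx + (1 + 4·x + 4·x^2)·Dx^2  (order 2).
h: a_k = -8, -16, 256, 1024, -256/3, -7680, …
ICs: h(0) = -8, h′(0) = -16.

f: a_k = 0, -4, 0, 32/3, 0, -128/15, …
h₀=f(r): pull back L_f along r ⇒ L₀.
Derive L from L₀ (diff closure).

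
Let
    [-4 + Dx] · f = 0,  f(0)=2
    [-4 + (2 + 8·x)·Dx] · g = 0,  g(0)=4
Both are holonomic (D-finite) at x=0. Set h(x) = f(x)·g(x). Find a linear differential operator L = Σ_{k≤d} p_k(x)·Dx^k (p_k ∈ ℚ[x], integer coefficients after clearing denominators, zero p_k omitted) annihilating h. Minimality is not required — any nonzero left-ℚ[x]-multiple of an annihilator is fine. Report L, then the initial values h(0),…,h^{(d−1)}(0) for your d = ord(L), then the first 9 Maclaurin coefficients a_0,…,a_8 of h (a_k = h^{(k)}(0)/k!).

L = (-6 - 16·x) + (1 + 4·x)·Dx  (order 1).
h: a_k = 8, 48, 112, 544/3, 176, 3424/15, -2848/45, 71872/105, -632816/315, …
ICs: h(0) = 8.

f: a_k = 2, 8, 16, 64/3, 64/3, 256/15, 512/45, 2048/315, 1024/315, …
g: a_k = 4, 8, -8, 16, -40, 112, -336, 1056, -3432, …
Sym-product of L_f,L_g gives L₀ (≤ ord 1).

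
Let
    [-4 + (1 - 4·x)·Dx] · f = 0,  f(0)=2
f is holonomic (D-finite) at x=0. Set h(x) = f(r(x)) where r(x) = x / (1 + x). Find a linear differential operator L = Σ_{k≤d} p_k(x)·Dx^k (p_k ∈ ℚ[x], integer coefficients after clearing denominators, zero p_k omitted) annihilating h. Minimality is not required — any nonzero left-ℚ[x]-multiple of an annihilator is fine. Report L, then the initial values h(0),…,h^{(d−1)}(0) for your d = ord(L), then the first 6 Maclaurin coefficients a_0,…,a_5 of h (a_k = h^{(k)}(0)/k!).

f: a_k = 2, 8, 32, 128, 512, 2048, …
h₀=f(r): pull back L_f along r ⇒ L₀.
L = 4 + (-1 + 2·x + 3·x^2)·Dx  (order 1).
h: a_k = 2, 8, 24, 72, 216, 648, …
ICs: h(0) = 2.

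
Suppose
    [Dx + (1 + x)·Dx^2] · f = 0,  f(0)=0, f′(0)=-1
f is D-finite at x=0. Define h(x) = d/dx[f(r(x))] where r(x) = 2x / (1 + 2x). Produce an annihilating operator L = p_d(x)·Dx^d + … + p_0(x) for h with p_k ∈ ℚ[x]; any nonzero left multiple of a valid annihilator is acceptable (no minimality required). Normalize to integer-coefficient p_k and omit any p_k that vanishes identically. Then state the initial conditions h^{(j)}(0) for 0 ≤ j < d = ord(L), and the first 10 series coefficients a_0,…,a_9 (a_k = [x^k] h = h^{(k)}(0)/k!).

f: a_k = 0, -1, 1/2, -1/3, 1/4, -1/5, 1/6, -1/7, 1/8, -1/9, …
f∘r: x↦r, Dx↦Dx/r' in L_f ⇒ L₀.
Differentiate: ansatz ord ≤ ord L₀ ⇒ L.
L = (6 + 16·x) + (1 + 6·x + 8·x^2)·Dx  (order 1).
h: a_k = -2, 12, -56, 240, -992, 4032, -16256, 65280, -261632, 1047552, …
ICs: h(0) = -2.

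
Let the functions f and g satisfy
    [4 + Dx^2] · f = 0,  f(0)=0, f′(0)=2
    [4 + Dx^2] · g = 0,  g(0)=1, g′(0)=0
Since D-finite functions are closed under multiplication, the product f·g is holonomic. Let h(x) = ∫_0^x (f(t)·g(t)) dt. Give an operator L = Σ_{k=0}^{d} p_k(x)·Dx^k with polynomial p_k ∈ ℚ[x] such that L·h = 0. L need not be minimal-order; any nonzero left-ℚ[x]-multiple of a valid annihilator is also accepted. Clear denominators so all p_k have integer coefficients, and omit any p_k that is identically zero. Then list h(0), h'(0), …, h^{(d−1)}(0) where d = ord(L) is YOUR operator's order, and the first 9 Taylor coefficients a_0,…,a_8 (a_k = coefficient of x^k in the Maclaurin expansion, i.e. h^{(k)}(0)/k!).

L = 16·Dx^2 + Dx^4  (order 4).
h: a_k = 0, 0, 1, 0, -4/3, 0, 32/45, 0, -64/315, …
ICs: h(0) = 0, h′(0) = 0, h′′(0) = 2, h′′′(0) = 0.

f: a_k = 0, 2, 0, -4/3, 0, 4/15, 0, -8/315, 0, …
g: a_k = 1, 0, -2, 0, 2/3, 0, -4/45, 0, 2/315, …
h₀=f·g: eliminate ⇒ L₀, order ≤ 2·2.
∫: right-multiply L₀ by Dx.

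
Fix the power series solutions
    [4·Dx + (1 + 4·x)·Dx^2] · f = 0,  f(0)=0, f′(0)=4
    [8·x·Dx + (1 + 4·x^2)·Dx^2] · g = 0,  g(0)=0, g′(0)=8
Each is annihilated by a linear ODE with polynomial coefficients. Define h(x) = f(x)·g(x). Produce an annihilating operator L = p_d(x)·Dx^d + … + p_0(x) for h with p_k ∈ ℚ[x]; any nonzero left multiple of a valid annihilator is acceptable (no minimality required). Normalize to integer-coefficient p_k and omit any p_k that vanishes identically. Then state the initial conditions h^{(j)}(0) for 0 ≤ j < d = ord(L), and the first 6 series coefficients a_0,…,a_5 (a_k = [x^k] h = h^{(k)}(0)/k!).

L = (96 + 640·x + 1408·x^2 + 7680·x^3 + 15360·x^4 + 26624·x^5 + 8192·x^7)·Dx + (24 + 320·x + 2656·x^2 + 9728·x^3 + 28160·x^4 + 47616·x^5 + 71680·x^6 + 6144·x^7 + 28672·x^8)·Dx^2 + (12 + 104·x + 672·x^2 + 2976·x^3 + 8256·x^4 + 18048·x^5 + 24576·x^6 + 35328·x^7 + 6144·x^8 + 16384·x^9)·Dx^3 + (1 + 12·x + 68·x^2 + 256·x^3 + 696·x^4 + 1536·x^5 + 2688·x^6 + 3072·x^7 + 4224·x^8 + 1024·x^9 + 2048·x^10)·Dx^4  (order 4).
h: a_k = 0, 0, 32, -64, 128, -1280/3, …
ICs: h(0) = 0, h′(0) = 0, h′′(0) = 64, h′′′(0) = -384.

f: a_k = 0, 4, -8, 64/3, -64, 1024/5, …
g: a_k = 0, 8, 0, -32/3, 0, 128/5, …
Product ⇒ symmetric product L₀, ord ≤ 4.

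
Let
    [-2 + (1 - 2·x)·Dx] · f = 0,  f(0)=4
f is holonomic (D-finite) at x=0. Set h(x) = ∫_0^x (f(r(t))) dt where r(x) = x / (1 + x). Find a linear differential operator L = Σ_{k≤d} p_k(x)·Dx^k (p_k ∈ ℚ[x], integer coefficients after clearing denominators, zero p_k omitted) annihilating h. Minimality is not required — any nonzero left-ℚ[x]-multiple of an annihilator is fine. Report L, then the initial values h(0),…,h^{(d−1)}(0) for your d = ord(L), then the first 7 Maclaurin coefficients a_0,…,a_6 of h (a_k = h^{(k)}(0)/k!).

f: a_k = 4, 8, 16, 32, 64, 128, 256, …
f∘r: x↦r, Dx↦Dx/r' in L_f ⇒ L₀.
∫: right-multiply L₀ by Dx.
L = 2·Dx + (-1 + x^2)·Dx^2  (order 2).
h: a_k = 0, 4, 4, 8/3, 2, 8/5, 4/3, …
ICs: h(0) = 0, h′(0) = 4.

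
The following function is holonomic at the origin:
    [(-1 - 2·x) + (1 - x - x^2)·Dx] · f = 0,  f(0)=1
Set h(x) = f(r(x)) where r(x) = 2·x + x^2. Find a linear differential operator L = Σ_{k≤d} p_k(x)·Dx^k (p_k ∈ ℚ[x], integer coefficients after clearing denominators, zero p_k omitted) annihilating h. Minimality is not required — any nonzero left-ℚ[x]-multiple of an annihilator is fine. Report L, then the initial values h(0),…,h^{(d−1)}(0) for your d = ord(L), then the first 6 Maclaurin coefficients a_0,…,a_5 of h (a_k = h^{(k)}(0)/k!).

f: a_k = 1, 1, 2, 3, 5, 8, …
f∘r: x↦r, Dx↦Dx/r' in L_f ⇒ L₀.
L = (2 + 10·x + 12·x^2 + 4·x^3) + (-1 + 2·x + 5·x^2 + 4·x^3 + x^4)·Dx  (order 1).
h: a_k = 1, 2, 9, 32, 118, 434, …
ICs: h(0) = 1.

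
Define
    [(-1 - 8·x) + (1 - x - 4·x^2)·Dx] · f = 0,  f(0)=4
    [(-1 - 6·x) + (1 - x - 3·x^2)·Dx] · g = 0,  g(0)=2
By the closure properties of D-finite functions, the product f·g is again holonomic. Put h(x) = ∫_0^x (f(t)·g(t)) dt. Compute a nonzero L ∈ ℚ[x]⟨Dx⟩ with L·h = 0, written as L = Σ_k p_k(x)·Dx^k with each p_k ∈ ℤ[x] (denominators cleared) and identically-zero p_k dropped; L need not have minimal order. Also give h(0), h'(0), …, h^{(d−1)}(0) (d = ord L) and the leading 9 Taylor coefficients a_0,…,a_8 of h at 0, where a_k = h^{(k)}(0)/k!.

f: a_k = 4, 4, 20, 36, 116, 260, 724, 1764, 4660, …
g: a_k = 2, 2, 8, 14, 38, 80, 194, 434, 1016, …
L₀ := L_f ⊗_s L_g (sym. prod.), ord ≤ 1.
Integrate: L := L₀·Dx.
L = (-2 - 12·x + 21·x^2 + 48·x^3)·Dx + (1 - 2·x - 6·x^2 + 7·x^3 + 12·x^4)·Dx^2  (order 2).
h: a_k = 0, 8, 8, 80/3, 50, 672/5, 896/3, 5256/7, 1770, …
ICs: h(0) = 0, h′(0) = 8.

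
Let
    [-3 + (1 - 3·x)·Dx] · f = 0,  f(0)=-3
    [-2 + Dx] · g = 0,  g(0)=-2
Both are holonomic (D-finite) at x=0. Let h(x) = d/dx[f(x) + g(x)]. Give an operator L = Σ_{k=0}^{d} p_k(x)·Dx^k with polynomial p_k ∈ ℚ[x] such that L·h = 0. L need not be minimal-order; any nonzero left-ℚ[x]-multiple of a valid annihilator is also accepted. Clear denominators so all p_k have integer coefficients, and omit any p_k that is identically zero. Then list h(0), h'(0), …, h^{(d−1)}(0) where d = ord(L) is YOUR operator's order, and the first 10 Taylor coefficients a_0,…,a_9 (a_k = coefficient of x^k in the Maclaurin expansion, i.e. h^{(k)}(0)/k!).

L = (42 + 36·x) + (-25 - 12·x + 18·x^2)·Dx + (2 - 3·x - 9·x^2)·Dx^2  (order 2).
h: a_k = -13, -62, -251, -2932/3, -10943/3, -196846/15, -2066731/45, -49601192/315, -167403923/315, -5022117466/2835, …
ICs: h(0) = -13, h′(0) = -62.

f: a_k = -3, -9, -27, -81, -243, -729, -2187, -6561, -19683, -59049, …
g: a_k = -2, -4, -4, -8/3, -4/3, -8/15, -8/45, -16/315, -4/315, -8/2835, …
L₀ := lclm(L_f,L_g); ord L₀ ≤ 1+1.
Differentiate: ansatz ord ≤ ord L₀ ⇒ L.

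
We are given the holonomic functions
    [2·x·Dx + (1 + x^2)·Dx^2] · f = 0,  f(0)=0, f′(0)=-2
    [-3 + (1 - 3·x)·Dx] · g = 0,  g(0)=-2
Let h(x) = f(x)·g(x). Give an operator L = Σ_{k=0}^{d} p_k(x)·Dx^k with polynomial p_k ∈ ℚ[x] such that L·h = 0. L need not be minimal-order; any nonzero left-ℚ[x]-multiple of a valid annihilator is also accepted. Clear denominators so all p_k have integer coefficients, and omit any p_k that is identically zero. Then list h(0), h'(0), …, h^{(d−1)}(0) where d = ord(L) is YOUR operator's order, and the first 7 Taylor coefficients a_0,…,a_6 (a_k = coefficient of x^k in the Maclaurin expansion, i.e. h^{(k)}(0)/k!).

L = 6·x + (6 - 2·x + 12·x^2)·Dx + (-1 + 3·x - x^2 + 3·x^3)·Dx^2  (order 2).
h: a_k = 0, 4, 12, 104/3, 104, 1564/5, 4692/5, …
ICs: h(0) = 0, h′(0) = 4.

f: a_k = 0, -2, 0, 2/3, 0, -2/5, 0, …
g: a_k = -2, -6, -18, -54, -162, -486, -1458, …
Sym-product of L_f,L_g gives L₀ (≤ ord 2).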